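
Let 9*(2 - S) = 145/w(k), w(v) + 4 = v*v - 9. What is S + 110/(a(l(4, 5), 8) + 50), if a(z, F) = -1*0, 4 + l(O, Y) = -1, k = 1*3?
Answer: 1481/180 ≈ 8.2278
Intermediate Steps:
k = 3
l(O, Y) = -5 (l(O, Y) = -4 - 1 = -5)
a(z, F) = 0
w(v) = -13 + v**2 (w(v) = -4 + (v*v - 9) = -4 + (v**2 - 9) = -4 + (-9 + v**2) = -13 + v**2)
S = 217/36 (S = 2 - 145/(9*(-13 + 3**2)) = 2 - 145/(9*(-13 + 9)) = 2 - 145/(9*(-4)) = 2 - 145*(-1)/(9*4) = 2 - 1/9*(-145/4) = 2 + 145/36 = 217/36 ≈ 6.0278)
S + 110/(a(l(4, 5), 8) + 50) = 217/36 + 110/(0 + 50) = 217/36 + 110/50 = 217/36 + (1/50)*110 = 217/36 + 11/5 = 1481/180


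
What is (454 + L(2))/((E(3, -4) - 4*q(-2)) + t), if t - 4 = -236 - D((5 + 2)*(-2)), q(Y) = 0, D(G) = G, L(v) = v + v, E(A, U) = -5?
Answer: -458/223 ≈ -2.0538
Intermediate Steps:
L(v) = 2*v
t = -218 (t = 4 + (-236 - (5 + 2)*(-2)) = 4 + (-236 - 7*(-2)) = 4 + (-236 - 1*(-14)) = 4 + (-236 + 14) = 4 - 222 = -218)
(454 + L(2))/((E(3, -4) - 4*q(-2)) + t) = (454 + 2*2)/((-5 - 4*0) - 218) = (454 + 4)/((-5 + 0) - 218) = 458/(-5 - 218) = 458/(-223) = 458*(-1/223) = -458/223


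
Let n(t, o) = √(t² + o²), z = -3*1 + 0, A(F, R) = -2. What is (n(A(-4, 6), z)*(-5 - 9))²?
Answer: 2548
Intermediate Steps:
z = -3 (z = -3 + 0 = -3)
n(t, o) = √(o² + t²)
(n(A(-4, 6), z)*(-5 - 9))² = (√((-3)² + (-2)²)*(-5 - 9))² = (√(9 + 4)*(-14))² = (√13*(-14))² = (-14*√13)² = 2548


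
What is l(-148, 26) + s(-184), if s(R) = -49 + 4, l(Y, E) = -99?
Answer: -144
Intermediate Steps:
s(R) = -45
l(-148, 26) + s(-184) = -99 - 45 = -144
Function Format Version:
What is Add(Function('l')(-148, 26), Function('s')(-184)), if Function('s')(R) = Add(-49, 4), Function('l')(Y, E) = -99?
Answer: -144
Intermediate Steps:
Function('s')(R) = -45
Add(Function('l')(-148, 26), Function('s')(-184)) = Add(-99, -45) = -144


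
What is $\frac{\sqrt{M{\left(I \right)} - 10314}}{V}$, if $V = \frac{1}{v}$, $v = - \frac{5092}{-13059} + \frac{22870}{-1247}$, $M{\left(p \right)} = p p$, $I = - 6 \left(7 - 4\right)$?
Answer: $- \frac{292309606 i \sqrt{1110}}{5428191} \approx - 1794.1 i$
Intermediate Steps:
$I = -18$ ($I = \left(-6\right) 3 = -18$)
$M{\left(p \right)} = p^{2}$
$v = - \frac{292309606}{16284573}$ ($v = \left(-5092\right) \left(- \frac{1}{13059}\right) + 22870 \left(- \frac{1}{1247}\right) = \frac{5092}{13059} - \frac{22870}{1247} = - \frac{292309606}{16284573} \approx -17.95$)
$V = - \frac{16284573}{292309606}$ ($V = \frac{1}{- \frac{292309606}{16284573}} = - \frac{16284573}{292309606} \approx -0.05571$)
$\frac{\sqrt{M{\left(I \right)} - 10314}}{V} = \frac{\sqrt{\left(-18\right)^{2} - 10314}}{- \frac{16284573}{292309606}} = \sqrt{324 - 10314} \left(- \frac{292309606}{16284573}\right) = \sqrt{-9990} \left(- \frac{292309606}{16284573}\right) = 3 i \sqrt{1110} \left(- \frac{292309606}{16284573}\right) = - \frac{292309606 i \sqrt{1110}}{5428191}$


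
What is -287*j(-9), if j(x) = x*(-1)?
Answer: -2583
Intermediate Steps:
j(x) = -x
-287*j(-9) = -(-287)*(-9) = -287*9 = -2583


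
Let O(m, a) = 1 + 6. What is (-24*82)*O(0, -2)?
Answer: -13776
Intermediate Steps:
O(m, a) = 7
(-24*82)*O(0, -2) = -24*82*7 = -1968*7 = -13776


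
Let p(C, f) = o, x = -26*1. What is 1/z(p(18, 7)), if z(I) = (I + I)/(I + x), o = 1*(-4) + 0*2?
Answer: 15/4 ≈ 3.7500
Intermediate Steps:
o = -4 (o = -4 + 0 = -4)
x = -26
p(C, f) = -4
z(I) = 2*I/(-26 + I) (z(I) = (I + I)/(I - 26) = (2*I)/(-26 + I) = 2*I/(-26 + I))
1/z(p(18, 7)) = 1/(2*(-4)/(-26 - 4)) = 1/(2*(-4)/(-30)) = 1/(2*(-4)*(-1/30)) = 1/(4/15) = 15/4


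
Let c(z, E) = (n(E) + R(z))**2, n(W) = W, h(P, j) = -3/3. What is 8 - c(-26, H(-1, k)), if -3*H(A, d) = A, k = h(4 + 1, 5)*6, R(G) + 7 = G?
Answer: -9532/9 ≈ -1059.1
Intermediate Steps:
R(G) = -7 + G
h(P, j) = -1 (h(P, j) = -3*1/3 = -1)
k = -6 (k = -1*6 = -6)
H(A, d) = -A/3
c(z, E) = (-7 + E + z)**2 (c(z, E) = (E + (-7 + z))**2 = (-7 + E + z)**2)
8 - c(-26, H(-1, k)) = 8 - (-7 - 1/3*(-1) - 26)**2 = 8 - (-7 + 1/3 - 26)**2 = 8 - (-98/3)**2 = 8 - 1*9604/9 = 8 - 9604/9 = -9532/9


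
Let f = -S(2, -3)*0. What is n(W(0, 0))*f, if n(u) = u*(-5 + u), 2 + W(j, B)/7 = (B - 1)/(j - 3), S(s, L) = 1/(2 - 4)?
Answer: 0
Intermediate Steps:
S(s, L) = -1/2 (S(s, L) = 1/(-2) = -1/2)
W(j, B) = -14 + 7*(-1 + B)/(-3 + j) (W(j, B) = -14 + 7*((B - 1)/(j - 3)) = -14 + 7*((-1 + B)/(-3 + j)) = -14 + 7*(-1 + B)/(-3 + j))
f = 0 (f = -1*(-1/2)*0 = (1/2)*0 = 0)
n(W(0, 0))*f = ((7*(5 + 0 - 2*0)/(-3 + 0))*(-5 + 7*(5 + 0 - 2*0)/(-3 + 0)))*0 = ((7*(5 + 0 + 0)/(-3))*(-5 + 7*(5 + 0 + 0)/(-3)))*0 = ((7*(-1/3)*5)*(-5 + 7*(-1/3)*5))*0 = -35*(-5 - 35/3)/3*0 = -35/3*(-50/3)*0 = (1750/9)*0 = 0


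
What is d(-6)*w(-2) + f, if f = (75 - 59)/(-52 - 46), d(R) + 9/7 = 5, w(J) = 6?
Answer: 1084/49 ≈ 22.122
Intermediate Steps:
d(R) = 26/7 (d(R) = -9/7 + 5 = 26/7)
f = -8/49 (f = 16/(-98) = 16*(-1/98) = -8/49 ≈ -0.16327)
d(-6)*w(-2) + f = (26/7)*6 - 8/49 = 156/7 - 8/49 = 1084/49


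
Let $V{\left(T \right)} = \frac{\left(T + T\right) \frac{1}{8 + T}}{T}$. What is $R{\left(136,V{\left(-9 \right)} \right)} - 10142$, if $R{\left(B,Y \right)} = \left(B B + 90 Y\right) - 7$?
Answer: $8167$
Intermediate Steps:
$V{\left(T \right)} = \frac{2}{8 + T}$ ($V{\left(T \right)} = \frac{2 T \frac{1}{8 + T}}{T} = \frac{2}{8 + T}$)
$R{\left(B,Y \right)} = -7 + B^{2} + 90 Y$ ($R{\left(B,Y \right)} = \left(B^{2} + 90 Y\right) - 7 = -7 + B^{2} + 90 Y$)
$R{\left(136,V{\left(-9 \right)} \right)} - 10142 = \left(-7 + 136^{2} + 90 \frac{2}{8 - 9}\right) - 10142 = \left(-7 + 18496 + 90 \frac{2}{-1}\right) - 10142 = \left(-7 + 18496 + 90 \cdot 2 \left(-1\right)\right) - 10142 = \left(-7 + 18496 + 90 \left(-2\right)\right) - 10142 = \left(-7 + 18496 - 180\right) - 10142 = 18309 - 10142 = 8167$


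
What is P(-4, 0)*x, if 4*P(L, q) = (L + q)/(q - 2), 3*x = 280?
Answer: 140/3 ≈ 46.667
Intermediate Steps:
x = 280/3 (x = (⅓)*280 = 280/3 ≈ 93.333)
P(L, q) = (L + q)/(4*(-2 + q)) (P(L, q) = ((L + q)/(q - 2))/4 = ((L + q)/(-2 + q))/4 = (L + q)/(4*(-2 + q)))
P(-4, 0)*x = ((-4 + 0)/(4*(-2 + 0)))*(280/3) = ((¼)*(-4)/(-2))*(280/3) = ((¼)*(-½)*(-4))*(280/3) = (½)*(280/3) = 140/3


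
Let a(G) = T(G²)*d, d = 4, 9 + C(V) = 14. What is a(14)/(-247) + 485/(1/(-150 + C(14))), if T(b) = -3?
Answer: -17370263/247 ≈ -70325.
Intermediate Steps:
C(V) = 5 (C(V) = -9 + 14 = 5)
a(G) = -12 (a(G) = -3*4 = -12)
a(14)/(-247) + 485/(1/(-150 + C(14))) = -12/(-247) + 485/(1/(-150 + 5)) = -12*(-1/247) + 485/(1/(-145)) = 12/247 + 485/(-1/145) = 12/247 + 485*(-145) = 12/247 - 70325 = -17370263/247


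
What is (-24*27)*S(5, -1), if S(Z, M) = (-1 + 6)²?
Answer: -16200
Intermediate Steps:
S(Z, M) = 25 (S(Z, M) = 5² = 25)
(-24*27)*S(5, -1) = -24*27*25 = -648*25 = -16200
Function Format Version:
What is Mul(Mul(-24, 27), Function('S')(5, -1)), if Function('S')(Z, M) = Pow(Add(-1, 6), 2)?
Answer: -16200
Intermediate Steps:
Function('S')(Z, M) = 25 (Function('S')(Z, M) = Pow(5, 2) = 25)
Mul(Mul(-24, 27), Function('S')(5, -1)) = Mul(Mul(-24, 27), 25) = Mul(-648, 25) = -16200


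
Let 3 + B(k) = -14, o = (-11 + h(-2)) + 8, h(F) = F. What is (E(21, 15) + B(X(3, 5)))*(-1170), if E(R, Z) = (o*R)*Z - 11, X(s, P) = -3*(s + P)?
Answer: 1875510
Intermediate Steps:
o = -5 (o = (-11 - 2) + 8 = -13 + 8 = -5)
X(s, P) = -3*P - 3*s (X(s, P) = -3*(P + s) = -3*P - 3*s)
E(R, Z) = -11 - 5*R*Z (E(R, Z) = (-5*R)*Z - 11 = -5*R*Z - 11 = -11 - 5*R*Z)
B(k) = -17 (B(k) = -3 - 14 = -17)
(E(21, 15) + B(X(3, 5)))*(-1170) = ((-11 - 5*21*15) - 17)*(-1170) = ((-11 - 1575) - 17)*(-1170) = (-1586 - 17)*(-1170) = -1603*(-1170) = 1875510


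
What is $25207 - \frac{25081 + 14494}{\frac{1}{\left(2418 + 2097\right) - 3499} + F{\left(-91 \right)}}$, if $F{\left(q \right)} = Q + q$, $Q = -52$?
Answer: $\frac{3702457609}{145287} \approx 25484.0$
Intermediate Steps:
$F{\left(q \right)} = -52 + q$
$25207 - \frac{25081 + 14494}{\frac{1}{\left(2418 + 2097\right) - 3499} + F{\left(-91 \right)}} = 25207 - \frac{25081 + 14494}{\frac{1}{\left(2418 + 2097\right) - 3499} - 143} = 25207 - \frac{39575}{\frac{1}{4515 - 3499} - 143} = 25207 - \frac{39575}{\frac{1}{1016} - 143} = 25207 - \frac{39575}{- \frac{145287}{1016}} = 25207 - 39575 \left(- \frac{1016}{145287}\right) = 25207 - - \frac{40208200}{145287} = 25207 + \frac{40208200}{145287} = \frac{3702457609}{145287}$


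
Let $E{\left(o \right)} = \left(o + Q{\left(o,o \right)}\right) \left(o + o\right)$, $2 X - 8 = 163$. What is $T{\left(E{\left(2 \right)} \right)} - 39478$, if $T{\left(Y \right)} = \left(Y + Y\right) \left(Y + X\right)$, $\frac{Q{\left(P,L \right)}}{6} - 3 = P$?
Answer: $15178$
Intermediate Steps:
$X = \frac{171}{2}$ ($X = 4 + \frac{1}{2} \cdot 163 = 4 + \frac{163}{2} = \frac{171}{2} \approx 85.5$)
$Q{\left(P,L \right)} = 18 + 6 P$
$E{\left(o \right)} = 2 o \left(18 + 7 o\right)$ ($E{\left(o \right)} = \left(o + \left(18 + 6 o\right)\right) \left(o + o\right) = \left(18 + 7 o\right) 2 o = 2 o \left(18 + 7 o\right)$)
$T{\left(Y \right)} = 2 Y \left(\frac{171}{2} + Y\right)$ ($T{\left(Y \right)} = \left(Y + Y\right) \left(Y + \frac{171}{2}\right) = 2 Y \left(\frac{171}{2} + Y\right)$)
$T{\left(E{\left(2 \right)} \right)} - 39478 = 2 \cdot 2 \left(18 + 7 \cdot 2\right) \left(171 + 2 \cdot 2 \cdot 2 \left(18 + 7 \cdot 2\right)\right) - 39478 = 2 \cdot 2 \left(18 + 14\right) \left(171 + 2 \cdot 2 \cdot 2 \left(18 + 14\right)\right) - 39478 = 2 \cdot 2 \cdot 32 \left(171 + 2 \cdot 2 \cdot 2 \cdot 32\right) - 39478 = 128 \left(171 + 2 \cdot 128\right) - 39478 = 128 \left(171 + 256\right) - 39478 = 128 \cdot 427 - 39478 = 54656 - 39478 = 15178$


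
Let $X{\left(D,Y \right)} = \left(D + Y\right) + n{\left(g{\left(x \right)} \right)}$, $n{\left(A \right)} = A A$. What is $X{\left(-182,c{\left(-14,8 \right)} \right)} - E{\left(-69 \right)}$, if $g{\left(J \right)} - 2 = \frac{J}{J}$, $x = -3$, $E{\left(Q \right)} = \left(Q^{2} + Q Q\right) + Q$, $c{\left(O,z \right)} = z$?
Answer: $-9618$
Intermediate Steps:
$E{\left(Q \right)} = Q + 2 Q^{2}$ ($E{\left(Q \right)} = \left(Q^{2} + Q^{2}\right) + Q = 2 Q^{2} + Q = Q + 2 Q^{2}$)
$g{\left(J \right)} = 3$ ($g{\left(J \right)} = 2 + \frac{J}{J} = 2 + 1 = 3$)
$n{\left(A \right)} = A^{2}$
$X{\left(D,Y \right)} = 9 + D + Y$ ($X{\left(D,Y \right)} = \left(D + Y\right) + 3^{2} = \left(D + Y\right) + 9 = 9 + D + Y$)
$X{\left(-182,c{\left(-14,8 \right)} \right)} - E{\left(-69 \right)} = \left(9 - 182 + 8\right) - - 69 \left(1 + 2 \left(-69\right)\right) = -165 - - 69 \left(1 - 138\right) = -165 - \left(-69\right) \left(-137\right) = -165 - 9453 = -9618$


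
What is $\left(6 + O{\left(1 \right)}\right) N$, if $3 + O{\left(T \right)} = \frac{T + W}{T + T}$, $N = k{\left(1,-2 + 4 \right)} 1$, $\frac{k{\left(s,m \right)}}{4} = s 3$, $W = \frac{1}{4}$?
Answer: $\frac{87}{2} \approx 43.5$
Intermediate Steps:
$W = \frac{1}{4} \approx 0.25$
$k{\left(s,m \right)} = 12 s$ ($k{\left(s,m \right)} = 4 s 3 = 4 \cdot 3 s = 12 s$)
$N = 12$ ($N = 12 \cdot 1 \cdot 1 = 12 \cdot 1 = 12$)
$O{\left(T \right)} = -3 + \frac{\frac{1}{4} + T}{2 T}$ ($O{\left(T \right)} = -3 + \frac{T + \frac{1}{4}}{T + T} = -3 + \frac{\frac{1}{4} + T}{2 T}$)
$\left(6 + O{\left(1 \right)}\right) N = \left(6 + \frac{1 - 20}{8 \cdot 1}\right) 12 = \left(6 + \frac{1}{8} \cdot 1 \left(1 - 20\right)\right) 12 = \left(6 + \frac{1}{8} \cdot 1 \left(-19\right)\right) 12 = \left(6 - \frac{19}{8}\right) 12 = \frac{29}{8} \cdot 12 = \frac{87}{2}$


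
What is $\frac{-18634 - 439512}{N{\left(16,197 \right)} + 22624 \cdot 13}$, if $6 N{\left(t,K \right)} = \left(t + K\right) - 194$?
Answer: $- \frac{2748876}{1764691} \approx -1.5577$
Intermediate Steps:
$N{\left(t,K \right)} = - \frac{97}{3} + \frac{K}{6} + \frac{t}{6}$ ($N{\left(t,K \right)} = \frac{\left(t + K\right) - 194}{6} = \frac{\left(K + t\right) - 194}{6} = \frac{-194 + K + t}{6} = - \frac{97}{3} + \frac{K}{6} + \frac{t}{6}$)
$\frac{-18634 - 439512}{N{\left(16,197 \right)} + 22624 \cdot 13} = \frac{-18634 - 439512}{\left(- \frac{97}{3} + \frac{1}{6} \cdot 197 + \frac{1}{6} \cdot 16\right) + 22624 \cdot 13} = - \frac{458146}{\left(- \frac{97}{3} + \frac{197}{6} + \frac{8}{3}\right) + 294112} = - \frac{458146}{\frac{19}{6} + 294112} = - \frac{458146}{\frac{1764691}{6}} = \left(-458146\right) \frac{6}{1764691} = - \frac{2748876}{1764691}$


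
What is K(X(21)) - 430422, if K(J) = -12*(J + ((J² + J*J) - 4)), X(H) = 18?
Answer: -438366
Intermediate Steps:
K(J) = 48 - 24*J² - 12*J (K(J) = -12*(J + ((J² + J²) - 4)) = -12*(J + (2*J² - 4)) = -12*(J + (-4 + 2*J²)) = -12*(-4 + J + 2*J²) = 48 - 24*J² - 12*J)
K(X(21)) - 430422 = (48 - 24*18² - 12*18) - 430422 = (48 - 24*324 - 216) - 430422 = (48 - 7776 - 216) - 430422 = -7944 - 430422 = -438366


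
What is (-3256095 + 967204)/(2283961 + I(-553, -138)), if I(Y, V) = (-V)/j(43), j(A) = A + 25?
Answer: -77822294/77654743 ≈ -1.0022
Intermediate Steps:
j(A) = 25 + A
I(Y, V) = -V/68 (I(Y, V) = (-V)/(25 + 43) = -V/68)
(-3256095 + 967204)/(2283961 + I(-553, -138)) = (-3256095 + 967204)/(2283961 - 1/68*(-138)) = -2288891/(2283961 + 69/34) = -2288891/77654743/34 = -2288891*34/77654743 = -77822294/77654743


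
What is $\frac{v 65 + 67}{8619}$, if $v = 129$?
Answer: $\frac{8452}{8619} \approx 0.98062$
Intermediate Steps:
$\frac{v 65 + 67}{8619} = \frac{129 \cdot 65 + 67}{8619} = \left(8385 + 67\right) \frac{1}{8619} = 8452 \cdot \frac{1}{8619} = \frac{8452}{8619}$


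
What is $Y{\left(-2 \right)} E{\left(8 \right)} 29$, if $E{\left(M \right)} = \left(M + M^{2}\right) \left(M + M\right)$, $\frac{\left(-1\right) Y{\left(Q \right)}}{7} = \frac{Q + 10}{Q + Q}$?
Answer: $467712$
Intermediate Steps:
$Y{\left(Q \right)} = - \frac{7 \left(10 + Q\right)}{2 Q}$ ($Y{\left(Q \right)} = - 7 \frac{Q + 10}{Q + Q} = - 7 \frac{10 + Q}{2 Q} = - \frac{7 \left(10 + Q\right)}{2 Q}$)
$E{\left(M \right)} = 2 M \left(M + M^{2}\right)$ ($E{\left(M \right)} = \left(M + M^{2}\right) 2 M = 2 M \left(M + M^{2}\right)$)
$Y{\left(-2 \right)} E{\left(8 \right)} 29 = \left(- \frac{7}{2} - \frac{35}{-2}\right) 2 \cdot 8^{2} \left(1 + 8\right) 29 = \left(- \frac{7}{2} - - \frac{35}{2}\right) 2 \cdot 64 \cdot 9 \cdot 29 = \left(- \frac{7}{2} + \frac{35}{2}\right) 1152 \cdot 29 = 14 \cdot 1152 \cdot 29 = 16128 \cdot 29 = 467712$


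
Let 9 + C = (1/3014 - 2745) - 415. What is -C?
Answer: 9551365/3014 ≈ 3169.0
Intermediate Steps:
C = -9551365/3014 (C = -9 + ((1/3014 - 2745) - 415) = -9 + (-8273429/3014 - 415) = -9 - 9524239/3014 = -9551365/3014 ≈ -3169.0)
-C = -1*(-9551365/3014) = 9551365/3014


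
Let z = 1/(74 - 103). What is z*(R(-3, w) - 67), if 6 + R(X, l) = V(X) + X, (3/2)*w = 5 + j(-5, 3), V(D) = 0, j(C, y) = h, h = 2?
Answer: 76/29 ≈ 2.6207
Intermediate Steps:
j(C, y) = 2
z = -1/29 (z = 1/(-29) = -1/29 ≈ -0.034483)
w = 14/3 (w = 2*(5 + 2)/3 = (⅔)*7 = 14/3 ≈ 4.6667)
R(X, l) = -6 + X (R(X, l) = -6 + (0 + X) = -6 + X)
z*(R(-3, w) - 67) = -((-6 - 3) - 67)/29 = -(-9 - 67)/29 = -1/29*(-76) = 76/29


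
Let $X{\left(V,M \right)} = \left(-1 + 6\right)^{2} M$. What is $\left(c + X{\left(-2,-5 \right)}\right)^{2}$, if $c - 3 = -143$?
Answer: $70225$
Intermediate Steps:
$X{\left(V,M \right)} = 25 M$ ($X{\left(V,M \right)} = 5^{2} M = 25 M$)
$c = -140$ ($c = 3 - 143 = -140$)
$\left(c + X{\left(-2,-5 \right)}\right)^{2} = \left(-140 + 25 \left(-5\right)\right)^{2} = \left(-140 - 125\right)^{2} = \left(-265\right)^{2} = 70225$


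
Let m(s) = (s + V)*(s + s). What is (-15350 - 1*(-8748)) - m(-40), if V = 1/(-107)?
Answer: -1048894/107 ≈ -9802.8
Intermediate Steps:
V = -1/107 ≈ -0.0093458
m(s) = 2*s*(-1/107 + s) (m(s) = (s - 1/107)*(s + s) = (-1/107 + s)*(2*s) = 2*s*(-1/107 + s))
(-15350 - 1*(-8748)) - m(-40) = (-15350 - 1*(-8748)) - 2*(-40)*(-1 + 107*(-40))/107 = (-15350 + 8748) - 2*(-40)*(-1 - 4280)/107 = -6602 - 2*(-40)*(-4281)/107 = -6602 - 1*342480/107 = -6602 - 342480/107 = -1048894/107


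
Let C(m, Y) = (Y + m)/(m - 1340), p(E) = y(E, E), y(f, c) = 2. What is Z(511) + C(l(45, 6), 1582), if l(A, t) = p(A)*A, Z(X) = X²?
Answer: 163199789/625 ≈ 2.6112e+5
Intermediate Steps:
p(E) = 2
l(A, t) = 2*A
C(m, Y) = (Y + m)/(-1340 + m)
Z(511) + C(l(45, 6), 1582) = 511² + (1582 + 2*45)/(-1340 + 2*45) = 261121 + (1582 + 90)/(-1340 + 90) = 261121 + 1672/(-1250) = 261121 - 1/1250*1672 = 261121 - 836/625 = 163199789/625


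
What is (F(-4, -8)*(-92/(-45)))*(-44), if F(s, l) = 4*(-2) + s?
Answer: 16192/15 ≈ 1079.5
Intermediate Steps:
F(s, l) = -8 + s
(F(-4, -8)*(-92/(-45)))*(-44) = ((-8 - 4)*(-92/(-45)))*(-44) = -(-1104)*(-1)/45*(-44) = -12*92/45*(-44) = -368/15*(-44) = 16192/15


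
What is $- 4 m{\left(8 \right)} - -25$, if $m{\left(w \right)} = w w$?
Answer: $-231$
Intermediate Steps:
$m{\left(w \right)} = w^{2}$
$- 4 m{\left(8 \right)} - -25 = - 4 \cdot 8^{2} - -25 = \left(-4\right) 64 + 25 = -256 + 25 = -231$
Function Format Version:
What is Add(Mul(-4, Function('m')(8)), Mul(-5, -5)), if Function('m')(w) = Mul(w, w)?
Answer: -231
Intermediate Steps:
Function('m')(w) = Pow(w, 2)
Add(Mul(-4, Function('m')(8)), Mul(-5, -5)) = Add(Mul(-4, Pow(8, 2)), Mul(-5, -5)) = Add(Mul(-4, 64), 25) = Add(-256, 25) = -231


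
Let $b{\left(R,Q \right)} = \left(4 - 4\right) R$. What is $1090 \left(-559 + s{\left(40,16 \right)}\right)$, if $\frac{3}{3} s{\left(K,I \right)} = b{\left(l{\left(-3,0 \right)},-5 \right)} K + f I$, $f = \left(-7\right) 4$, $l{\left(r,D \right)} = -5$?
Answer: $-1097630$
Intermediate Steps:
$b{\left(R,Q \right)} = 0$ ($b{\left(R,Q \right)} = 0 R = 0$)
$f = -28$
$s{\left(K,I \right)} = - 28 I$ ($s{\left(K,I \right)} = 0 K - 28 I = 0 - 28 I = - 28 I$)
$1090 \left(-559 + s{\left(40,16 \right)}\right) = 1090 \left(-559 - 448\right) = 1090 \left(-1007\right) = -1097630$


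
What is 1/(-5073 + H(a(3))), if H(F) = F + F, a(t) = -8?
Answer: -1/5089 ≈ -0.00019650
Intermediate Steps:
H(F) = 2*F
1/(-5073 + H(a(3))) = 1/(-5073 + 2*(-8)) = 1/(-5073 - 16) = 1/(-5089) = -1/5089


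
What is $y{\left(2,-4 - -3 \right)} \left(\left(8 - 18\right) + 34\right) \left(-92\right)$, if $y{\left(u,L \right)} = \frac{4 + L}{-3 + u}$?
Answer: $6624$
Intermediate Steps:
$y{\left(u,L \right)} = \frac{4 + L}{-3 + u}$
$y{\left(2,-4 - -3 \right)} \left(\left(8 - 18\right) + 34\right) \left(-92\right) = \frac{4 - 1}{-3 + 2} \left(\left(8 - 18\right) + 34\right) \left(-92\right) = \frac{4 + \left(-4 + 3\right)}{-1} \left(-10 + 34\right) \left(-92\right) = - (4 - 1) 24 \left(-92\right) = \left(-1\right) 3 \cdot 24 \left(-92\right) = \left(-3\right) 24 \left(-92\right) = \left(-72\right) \left(-92\right) = 6624$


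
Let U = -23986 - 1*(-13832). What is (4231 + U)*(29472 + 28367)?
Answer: -342580397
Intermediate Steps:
U = -10154 (U = -23986 + 13832 = -10154)
(4231 + U)*(29472 + 28367) = (4231 - 10154)*(29472 + 28367) = -5923*57839 = -342580397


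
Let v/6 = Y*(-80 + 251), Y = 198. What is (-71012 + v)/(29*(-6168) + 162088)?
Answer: -16517/2098 ≈ -7.8727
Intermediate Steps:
v = 203148 (v = 6*(198*(-80 + 251)) = 6*(198*171) = 6*33858 = 203148)
(-71012 + v)/(29*(-6168) + 162088) = (-71012 + 203148)/(29*(-6168) + 162088) = 132136/(-178872 + 162088) = 132136/(-16784) = 132136*(-1/16784) = -16517/2098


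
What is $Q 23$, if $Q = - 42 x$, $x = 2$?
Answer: $-1932$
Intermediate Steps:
$Q = -84$ ($Q = \left(-42\right) 2 = -84$)
$Q 23 = \left(-84\right) 23 = -1932$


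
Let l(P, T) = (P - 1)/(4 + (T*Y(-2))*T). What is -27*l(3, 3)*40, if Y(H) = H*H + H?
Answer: -1080/11 ≈ -98.182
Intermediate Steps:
Y(H) = H + H² (Y(H) = H² + H = H + H²)
l(P, T) = (-1 + P)/(4 + 2*T²) (l(P, T) = (P - 1)/(4 + (T*(-2*(1 - 2)))*T) = (-1 + P)/(4 + (T*(-2*(-1)))*T) = (-1 + P)/(4 + (T*2)*T) = (-1 + P)/(4 + (2*T)*T) = (-1 + P)/(4 + 2*T²))
-27*l(3, 3)*40 = -27*(-1 + 3)/(2*(2 + 3²))*40 = -27*2/(2*(2 + 9))*40 = -27*2/(2*11)*40 = -27*1/11*40 = -27/11*40 = -1080/11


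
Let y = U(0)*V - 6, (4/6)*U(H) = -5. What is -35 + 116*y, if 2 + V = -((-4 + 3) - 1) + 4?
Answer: -4211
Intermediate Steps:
U(H) = -15/2 (U(H) = (3/2)*(-5) = -15/2)
V = 4 (V = -2 + (-((-4 + 3) - 1) + 4) = -2 + (-(-1 - 1) + 4) = -2 + (-1*(-2) + 4) = -2 + (2 + 4) = -2 + 6 = 4)
y = -36 (y = -15/2*4 - 6 = -30 - 6 = -36)
-35 + 116*y = -35 + 116*(-36) = -35 - 4176 = -4211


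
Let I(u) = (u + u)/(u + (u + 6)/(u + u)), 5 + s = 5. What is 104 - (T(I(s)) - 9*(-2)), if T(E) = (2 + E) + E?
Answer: 84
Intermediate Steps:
s = 0 (s = -5 + 5 = 0)
I(u) = 2*u/(u + (6 + u)/(2*u)) (I(u) = (2*u)/(u + (6 + u)/((2*u))) = (2*u)/(u + (6 + u)*(1/(2*u))) = (2*u)/(u + (6 + u)/(2*u)) = 2*u/(u + (6 + u)/(2*u)))
T(E) = 2 + 2*E
104 - (T(I(s)) - 9*(-2)) = 104 - ((2 + 2*(4*0**2/(6 + 0 + 2*0**2))) - 9*(-2)) = 104 - ((2 + 2*(4*0/(6 + 0 + 2*0))) + 18) = 104 - ((2 + 2*(4*0/(6 + 0 + 0))) + 18) = 104 - ((2 + 2*(4*0/6)) + 18) = 104 - ((2 + 2*(4*0*(1/6))) + 18) = 104 - ((2 + 2*0) + 18) = 104 - ((2 + 0) + 18) = 104 - (2 + 18) = 104 - 1*20 = 104 - 20 = 84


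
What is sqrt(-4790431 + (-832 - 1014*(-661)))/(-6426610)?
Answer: -I*sqrt(4121009)/6426610 ≈ -0.00031588*I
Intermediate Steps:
sqrt(-4790431 + (-832 - 1014*(-661)))/(-6426610) = sqrt(-4790431 + (-832 + 670254))*(-1/6426610) = sqrt(-4790431 + 669422)*(-1/6426610) = sqrt(-4121009)*(-1/6426610) = (I*sqrt(4121009))*(-1/6426610) = -I*sqrt(4121009)/6426610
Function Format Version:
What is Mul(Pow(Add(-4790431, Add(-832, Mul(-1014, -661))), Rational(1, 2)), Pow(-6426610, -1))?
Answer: Mul(Rational(-1, 6426610), I, Pow(4121009, Rational(1, 2))) ≈ Mul(-0.00031588, I)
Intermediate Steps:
Mul(Pow(Add(-4790431, Add(-832, Mul(-1014, -661))), Rational(1, 2)), Pow(-6426610, -1)) = Mul(Pow(Add(-4790431, Add(-832, 670254)), Rational(1, 2)), Rational(-1, 6426610)) = Mul(Pow(Add(-4790431, 669422), Rational(1, 2)), Rational(-1, 6426610)) = Mul(Pow(-4121009, Rational(1, 2)), Rational(-1, 6426610)) = Mul(Mul(I, Pow(4121009, Rational(1, 2))), Rational(-1, 6426610)) = Mul(Rational(-1, 6426610), I, Pow(4121009, Rational(1, 2)))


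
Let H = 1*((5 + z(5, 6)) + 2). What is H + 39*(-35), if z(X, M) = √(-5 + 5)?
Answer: -1358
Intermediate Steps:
z(X, M) = 0 (z(X, M) = √0 = 0)
H = 7 (H = 1*((5 + 0) + 2) = 1*(5 + 2) = 1*7 = 7)
H + 39*(-35) = 7 + 39*(-35) = 7 - 1365 = -1358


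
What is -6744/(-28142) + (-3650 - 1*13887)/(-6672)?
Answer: 269261111/93881712 ≈ 2.8681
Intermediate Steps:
-6744/(-28142) + (-3650 - 1*13887)/(-6672) = -6744*(-1/28142) + (-3650 - 13887)*(-1/6672) = 3372/14071 - 17537*(-1/6672) = 3372/14071 + 17537/6672 = 269261111/93881712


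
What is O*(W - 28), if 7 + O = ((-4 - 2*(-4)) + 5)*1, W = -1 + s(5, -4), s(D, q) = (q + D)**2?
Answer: -56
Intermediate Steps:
s(D, q) = (D + q)**2
W = 0 (W = -1 + (5 - 4)**2 = -1 + 1**2 = -1 + 1 = 0)
O = 2 (O = -7 + ((-4 - 2*(-4)) + 5)*1 = -7 + ((-4 + 8) + 5)*1 = -7 + (4 + 5)*1 = -7 + 9*1 = -7 + 9 = 2)
O*(W - 28) = 2*(0 - 28) = 2*(-28) = -56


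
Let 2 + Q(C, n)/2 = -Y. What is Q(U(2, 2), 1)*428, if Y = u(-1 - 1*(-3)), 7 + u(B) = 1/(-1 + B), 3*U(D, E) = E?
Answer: 3424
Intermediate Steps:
U(D, E) = E/3
u(B) = -7 + 1/(-1 + B)
Y = -6 (Y = (8 - 7*(-1 - 1*(-3)))/(-1 + (-1 - 1*(-3))) = (8 - 7*(-1 + 3))/(-1 + (-1 + 3)) = (8 - 7*2)/(-1 + 2) = (8 - 14)/1 = 1*(-6) = -6)
Q(C, n) = 8 (Q(C, n) = -4 + 2*(-1*(-6)) = -4 + 2*6 = -4 + 12 = 8)
Q(U(2, 2), 1)*428 = 8*428 = 3424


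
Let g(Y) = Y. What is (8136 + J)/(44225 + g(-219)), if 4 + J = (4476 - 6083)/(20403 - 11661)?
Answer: 71088337/384700452 ≈ 0.18479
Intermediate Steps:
J = -36575/8742 (J = -4 + (4476 - 6083)/(20403 - 11661) = -4 - 1607/8742 = -36575/8742 ≈ -4.1838)
(8136 + J)/(44225 + g(-219)) = (8136 - 36575/8742)/(44225 - 219) = (71088337/8742)/44006 = (71088337/8742)*(1/44006) = 71088337/384700452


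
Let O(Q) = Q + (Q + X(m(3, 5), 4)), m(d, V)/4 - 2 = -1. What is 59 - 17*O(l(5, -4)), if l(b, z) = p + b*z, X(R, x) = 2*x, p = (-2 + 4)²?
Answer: 467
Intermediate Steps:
m(d, V) = 4 (m(d, V) = 8 + 4*(-1) = 8 - 4 = 4)
p = 4 (p = 2² = 4)
l(b, z) = 4 + b*z
O(Q) = 8 + 2*Q (O(Q) = Q + (Q + 2*4) = Q + (Q + 8) = Q + (8 + Q) = 8 + 2*Q)
59 - 17*O(l(5, -4)) = 59 - 17*(8 + 2*(4 + 5*(-4))) = 59 - 17*(8 + 2*(4 - 20)) = 59 - 17*(8 + 2*(-16)) = 59 - 17*(8 - 32) = 59 - 17*(-24) = 59 + 408 = 467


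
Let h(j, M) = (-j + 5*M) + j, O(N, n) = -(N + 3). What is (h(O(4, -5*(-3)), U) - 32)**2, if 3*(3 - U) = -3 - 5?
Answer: 121/9 ≈ 13.444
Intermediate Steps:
U = 17/3 (U = 3 - (-3 - 5)/3 = 3 - 1/3*(-8) = 3 + 8/3 = 17/3 ≈ 5.6667)
O(N, n) = -3 - N (O(N, n) = -(3 + N) = -3 - N)
h(j, M) = 5*M
(h(O(4, -5*(-3)), U) - 32)**2 = (5*(17/3) - 32)**2 = (85/3 - 32)**2 = (-11/3)**2 = 121/9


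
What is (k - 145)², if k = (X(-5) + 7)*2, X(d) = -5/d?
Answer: 16641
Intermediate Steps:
k = 16 (k = (-5/(-5) + 7)*2 = (-5*(-⅕) + 7)*2 = (1 + 7)*2 = 8*2 = 16)
(k - 145)² = (16 - 145)² = (-129)² = 16641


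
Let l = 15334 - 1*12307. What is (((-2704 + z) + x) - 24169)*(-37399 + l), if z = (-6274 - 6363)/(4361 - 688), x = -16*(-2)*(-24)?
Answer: 3490065167160/3673 ≈ 9.5019e+8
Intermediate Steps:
l = 3027 (l = 15334 - 12307 = 3027)
x = -768 (x = 32*(-24) = -768)
z = -12637/3673 ≈ -3.4405
(((-2704 + z) + x) - 24169)*(-37399 + l) = (((-2704 - 12637/3673) - 768) - 24169)*(-37399 + 3027) = ((-9944429/3673 - 768) - 24169)*(-34372) = (-12765293/3673 - 24169)*(-34372) = -101538030/3673*(-34372) = 3490065167160/3673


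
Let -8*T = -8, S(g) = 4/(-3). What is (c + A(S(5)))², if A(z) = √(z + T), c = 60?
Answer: (180 + I*√3)²/9 ≈ 3599.7 + 69.282*I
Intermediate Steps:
S(g) = -4/3 (S(g) = 4*(-⅓) = -4/3)
T = 1 (T = -⅛*(-8) = 1)
A(z) = √(1 + z) (A(z) = √(z + 1) = √(1 + z))
(c + A(S(5)))² = (60 + √(1 - 4/3))² = (60 + √(-⅓))² = (60 + I*√3/3)²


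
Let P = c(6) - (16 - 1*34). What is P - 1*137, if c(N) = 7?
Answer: -112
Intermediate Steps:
P = 25 (P = 7 - (16 - 1*34) = 7 - (16 - 34) = 7 - 1*(-18) = 7 + 18 = 25)
P - 1*137 = 25 - 1*137 = 25 - 137 = -112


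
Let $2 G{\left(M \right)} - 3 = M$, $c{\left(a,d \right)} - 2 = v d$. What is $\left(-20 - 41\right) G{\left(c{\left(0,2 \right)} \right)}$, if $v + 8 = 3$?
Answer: $\frac{305}{2} \approx 152.5$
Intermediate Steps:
$v = -5$ ($v = -8 + 3 = -5$)
$c{\left(a,d \right)} = 2 - 5 d$
$G{\left(M \right)} = \frac{3}{2} + \frac{M}{2}$
$\left(-20 - 41\right) G{\left(c{\left(0,2 \right)} \right)} = \left(-20 - 41\right) \left(\frac{3}{2} + \frac{2 - 10}{2}\right) = - 61 \left(\frac{3}{2} + \frac{2 - 10}{2}\right) = - 61 \left(\frac{3}{2} + \frac{1}{2} \left(-8\right)\right) = - 61 \left(\frac{3}{2} - 4\right) = \left(-61\right) \left(- \frac{5}{2}\right) = \frac{305}{2}$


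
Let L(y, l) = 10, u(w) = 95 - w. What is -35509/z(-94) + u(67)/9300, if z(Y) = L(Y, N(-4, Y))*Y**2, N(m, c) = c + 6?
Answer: -16387981/41087400 ≈ -0.39886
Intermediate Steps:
N(m, c) = 6 + c
z(Y) = 10*Y**2
-35509/z(-94) + u(67)/9300 = -35509/(10*(-94)**2) + (95 - 1*67)/9300 = -35509/(10*8836) + (95 - 67)*(1/9300) = -35509/88360 + 28*(1/9300) = -35509*1/88360 + 7/2325 = -35509/88360 + 7/2325 = -16387981/41087400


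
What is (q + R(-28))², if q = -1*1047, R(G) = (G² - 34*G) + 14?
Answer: 494209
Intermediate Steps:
R(G) = 14 + G² - 34*G
q = -1047
(q + R(-28))² = (-1047 + (14 + (-28)² - 34*(-28)))² = (-1047 + (14 + 784 + 952))² = (-1047 + 1750)² = 703² = 494209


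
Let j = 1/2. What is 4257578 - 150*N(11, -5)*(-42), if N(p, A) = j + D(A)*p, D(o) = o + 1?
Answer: 3983528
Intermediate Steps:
D(o) = 1 + o
j = ½ ≈ 0.50000
N(p, A) = ½ + p*(1 + A) (N(p, A) = ½ + (1 + A)*p = ½ + p*(1 + A))
4257578 - 150*N(11, -5)*(-42) = 4257578 - 150*(½ + 11 - 5*11)*(-42) = 4257578 - 150*(½ + 11 - 55)*(-42) = 4257578 - 150*(-87/2)*(-42) = 4257578 + 6525*(-42) = 4257578 - 274050 = 3983528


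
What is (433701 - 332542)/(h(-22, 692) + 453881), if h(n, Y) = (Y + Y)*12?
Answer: 101159/470489 ≈ 0.21501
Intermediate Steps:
h(n, Y) = 24*Y (h(n, Y) = (2*Y)*12 = 24*Y)
(433701 - 332542)/(h(-22, 692) + 453881) = (433701 - 332542)/(24*692 + 453881) = 101159/(16608 + 453881) = 101159/470489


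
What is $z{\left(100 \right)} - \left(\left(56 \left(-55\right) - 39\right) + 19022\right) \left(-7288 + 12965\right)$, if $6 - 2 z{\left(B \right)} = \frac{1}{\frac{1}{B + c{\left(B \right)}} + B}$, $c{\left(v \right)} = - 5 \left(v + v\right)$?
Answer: $- \frac{8125229239122}{89999} \approx -9.0281 \cdot 10^{7}$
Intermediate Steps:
$c{\left(v \right)} = - 10 v$ ($c{\left(v \right)} = - 5 \cdot 2 v = - 10 v$)
$z{\left(B \right)} = 3 - \frac{1}{2 \left(B - \frac{1}{9 B}\right)}$ ($z{\left(B \right)} = 3 - \frac{1}{2 \left(\frac{1}{B - 10 B} + B\right)} = 3 - \frac{1}{2 \left(\frac{1}{\left(-9\right) B} + B\right)} = 3 - \frac{1}{2 \left(- \frac{1}{9 B} + B\right)} = 3 - \frac{1}{2 \left(B - \frac{1}{9 B}\right)}$)
$z{\left(100 \right)} - \left(\left(56 \left(-55\right) - 39\right) + 19022\right) \left(-7288 + 12965\right) = \frac{3 \left(2 - 18 \cdot 100^{2} + 3 \cdot 100\right)}{2 \left(1 - 9 \cdot 100^{2}\right)} - \left(\left(56 \left(-55\right) - 39\right) + 19022\right) \left(-7288 + 12965\right) = \frac{3 \left(2 - 180000 + 300\right)}{2 \left(1 - 90000\right)} - \left(\left(-3080 - 39\right) + 19022\right) 5677 = \frac{3 \left(2 - 180000 + 300\right)}{2 \left(1 - 90000\right)} - \left(-3119 + 19022\right) 5677 = \frac{3}{2} \frac{1}{-89999} \left(-179698\right) - 15903 \cdot 5677 = \frac{3}{2} \left(- \frac{1}{89999}\right) \left(-179698\right) - 90281331 = \frac{269547}{89999} - 90281331 = - \frac{8125229239122}{89999}$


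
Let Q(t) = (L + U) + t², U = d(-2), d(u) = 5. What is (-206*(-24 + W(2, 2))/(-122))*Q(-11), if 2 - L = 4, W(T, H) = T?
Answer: -280984/61 ≈ -4606.3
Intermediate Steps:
L = -2 (L = 2 - 1*4 = 2 - 4 = -2)
U = 5
Q(t) = 3 + t² (Q(t) = (-2 + 5) + t² = 3 + t²)
(-206*(-24 + W(2, 2))/(-122))*Q(-11) = (-206*(-24 + 2)/(-122))*(3 + (-11)²) = (-(-4532)*(-1)/122)*(3 + 121) = -206*11/61*124 = -2266/61*124 = -280984/61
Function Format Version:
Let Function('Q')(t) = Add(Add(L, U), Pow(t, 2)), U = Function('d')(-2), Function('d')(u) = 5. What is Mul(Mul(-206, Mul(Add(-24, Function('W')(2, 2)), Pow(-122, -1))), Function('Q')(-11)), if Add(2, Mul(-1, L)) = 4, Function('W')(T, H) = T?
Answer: Rational(-280984, 61) ≈ -4606.3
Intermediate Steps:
L = -2 (L = Add(2, Mul(-1, 4)) = Add(2, -4) = -2)
U = 5
Function('Q')(t) = Add(3, Pow(t, 2)) (Function('Q')(t) = Add(Add(-2, 5), Pow(t, 2)) = Add(3, Pow(t, 2)))
Mul(Mul(-206, Mul(Add(-24, Function('W')(2, 2)), Pow(-122, -1))), Function('Q')(-11)) = Mul(Mul(-206, Mul(Add(-24, 2), Pow(-122, -1))), Add(3, Pow(-11, 2))) = Mul(Mul(-206, Mul(-22, Rational(-1, 122))), Add(3, 121)) = Mul(Mul(-206, Rational(11, 61)), 124) = Mul(Rational(-2266, 61), 124) = Rational(-280984, 61)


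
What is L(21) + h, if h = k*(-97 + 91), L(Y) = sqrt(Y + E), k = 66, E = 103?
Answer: -396 + 2*sqrt(31) ≈ -384.86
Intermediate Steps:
L(Y) = sqrt(103 + Y) (L(Y) = sqrt(Y + 103) = sqrt(103 + Y))
h = -396 (h = 66*(-97 + 91) = 66*(-6) = -396)
L(21) + h = sqrt(103 + 21) - 396 = sqrt(124) - 396 = 2*sqrt(31) - 396 = -396 + 2*sqrt(31)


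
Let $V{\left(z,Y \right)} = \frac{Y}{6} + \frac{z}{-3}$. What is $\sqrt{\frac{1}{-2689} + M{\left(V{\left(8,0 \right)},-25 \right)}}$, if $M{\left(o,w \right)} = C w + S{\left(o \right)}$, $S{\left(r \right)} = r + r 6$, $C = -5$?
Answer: $\frac{2 \sqrt{1729943949}}{8067} \approx 10.312$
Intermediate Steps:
$S{\left(r \right)} = 7 r$ ($S{\left(r \right)} = r + 6 r = 7 r$)
$V{\left(z,Y \right)} = - \frac{z}{3} + \frac{Y}{6}$ ($V{\left(z,Y \right)} = Y \frac{1}{6} + z \left(- \frac{1}{3}\right) = \frac{Y}{6} - \frac{z}{3} = - \frac{z}{3} + \frac{Y}{6}$)
$M{\left(o,w \right)} = - 5 w + 7 o$
$\sqrt{\frac{1}{-2689} + M{\left(V{\left(8,0 \right)},-25 \right)}} = \sqrt{\frac{1}{-2689} + \left(\left(-5\right) \left(-25\right) + 7 \left(\left(- \frac{1}{3}\right) 8 + \frac{1}{6} \cdot 0\right)\right)} = \sqrt{- \frac{1}{2689} + \left(125 + 7 \left(- \frac{8}{3} + 0\right)\right)} = \sqrt{- \frac{1}{2689} + \left(125 + 7 \left(- \frac{8}{3}\right)\right)} = \sqrt{- \frac{1}{2689} + \left(125 - \frac{56}{3}\right)} = \sqrt{- \frac{1}{2689} + \frac{319}{3}} = \sqrt{\frac{857788}{8067}} = \frac{2 \sqrt{1729943949}}{8067}$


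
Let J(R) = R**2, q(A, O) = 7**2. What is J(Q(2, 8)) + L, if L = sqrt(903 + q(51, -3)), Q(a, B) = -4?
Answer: 16 + 2*sqrt(238) ≈ 46.854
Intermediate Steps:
q(A, O) = 49
L = 2*sqrt(238) (L = sqrt(903 + 49) = sqrt(952) = 2*sqrt(238) ≈ 30.854)
J(Q(2, 8)) + L = (-4)**2 + 2*sqrt(238) = 16 + 2*sqrt(238)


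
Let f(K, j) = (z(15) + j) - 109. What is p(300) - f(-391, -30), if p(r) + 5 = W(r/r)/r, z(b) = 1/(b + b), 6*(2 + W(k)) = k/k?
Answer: 241129/1800 ≈ 133.96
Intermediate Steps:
W(k) = -11/6 (W(k) = -2 + (k/k)/6 = -2 + (⅙)*1 = -2 + ⅙ = -11/6)
z(b) = 1/(2*b)
p(r) = -5 - 11/(6*r)
f(K, j) = -3269/30 + j (f(K, j) = ((½)/15 + j) - 109 = ((½)*(1/15) + j) - 109 = (1/30 + j) - 109 = -3269/30 + j)
p(300) - f(-391, -30) = (-5 - 11/6/300) - (-3269/30 - 30) = (-5 - 11/6*1/300) - 1*(-4169/30) = (-5 - 11/1800) + 4169/30 = -9011/1800 + 4169/30 = 241129/1800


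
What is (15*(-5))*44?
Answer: -3300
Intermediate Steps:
(15*(-5))*44 = -75*44 = -3300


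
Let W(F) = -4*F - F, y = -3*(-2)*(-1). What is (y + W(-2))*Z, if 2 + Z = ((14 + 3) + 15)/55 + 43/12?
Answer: 1429/165 ≈ 8.6606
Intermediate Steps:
y = -6 (y = 6*(-1) = -6)
Z = 1429/660 (Z = -2 + (((14 + 3) + 15)/55 + 43/12) = -2 + ((17 + 15)*(1/55) + 43*(1/12)) = -2 + (32*(1/55) + 43/12) = -2 + (32/55 + 43/12) = -2 + 2749/660 = 1429/660 ≈ 2.1651)
W(F) = -5*F
(y + W(-2))*Z = (-6 - 5*(-2))*(1429/660) = (-6 + 10)*(1429/660) = 4*(1429/660) = 1429/165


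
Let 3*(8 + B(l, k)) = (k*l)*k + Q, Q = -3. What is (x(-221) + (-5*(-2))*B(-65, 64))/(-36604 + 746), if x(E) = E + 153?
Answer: 1331437/53787 ≈ 24.754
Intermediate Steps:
B(l, k) = -9 + l*k**2/3 (B(l, k) = -8 + ((k*l)*k - 3)/3 = -8 + (l*k**2 - 3)/3 = -8 + (-3 + l*k**2)/3 = -8 + (-1 + l*k**2/3) = -9 + l*k**2/3)
x(E) = 153 + E
(x(-221) + (-5*(-2))*B(-65, 64))/(-36604 + 746) = ((153 - 221) + (-5*(-2))*(-9 + (1/3)*(-65)*64**2))/(-36604 + 746) = (-68 + 10*(-9 + (1/3)*(-65)*4096))/(-35858) = (-68 + 10*(-9 - 266240/3))*(-1/35858) = (-68 + 10*(-266267/3))*(-1/35858) = (-68 - 2662670/3)*(-1/35858) = -2662874/3*(-1/35858) = 1331437/53787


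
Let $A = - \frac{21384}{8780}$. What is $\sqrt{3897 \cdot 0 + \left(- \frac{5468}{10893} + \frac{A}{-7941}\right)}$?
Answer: $\frac{i \sqrt{2009497675157710496430}}{63290127345} \approx 0.70828 i$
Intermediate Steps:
$A = - \frac{5346}{2195}$ ($A = \left(-21384\right) \frac{1}{8780} = - \frac{5346}{2195} \approx -2.4355$)
$\sqrt{3897 \cdot 0 + \left(- \frac{5468}{10893} + \frac{A}{-7941}\right)} = \sqrt{3897 \cdot 0 - \left(- \frac{1782}{5810165} + \frac{5468}{10893}\right)} = \sqrt{0 - \frac{31750570894}{63290127345}} = \sqrt{- \frac{31750570894}{63290127345}} = \frac{i \sqrt{2009497675157710496430}}{63290127345}$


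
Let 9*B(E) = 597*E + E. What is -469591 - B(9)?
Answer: -470189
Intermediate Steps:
B(E) = 598*E/9 (B(E) = (597*E + E)/9 = (598*E)/9 = 598*E/9)
-469591 - B(9) = -469591 - 598*9/9 = -469591 - 1*598 = -469591 - 598 = -470189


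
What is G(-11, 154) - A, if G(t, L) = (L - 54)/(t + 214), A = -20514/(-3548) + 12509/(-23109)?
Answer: -39512586941/8322059298 ≈ -4.7479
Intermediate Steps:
A = 214838047/40995366 (A = -20514*(-1/3548) + 12509*(-1/23109) = 10257/1774 - 12509/23109 = 214838047/40995366 ≈ 5.2405)
G(t, L) = (-54 + L)/(214 + t)
G(-11, 154) - A = (-54 + 154)/(214 - 11) - 1*214838047/40995366 = 100/203 - 214838047/40995366 = -39512586941/8322059298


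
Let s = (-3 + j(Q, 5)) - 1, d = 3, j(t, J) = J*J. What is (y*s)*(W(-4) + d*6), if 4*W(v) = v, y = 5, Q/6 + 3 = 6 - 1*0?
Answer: 1785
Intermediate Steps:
Q = 18 (Q = -18 + 6*(6 - 1*0) = -18 + 6*(6 + 0) = -18 + 6*6 = -18 + 36 = 18)
j(t, J) = J²
W(v) = v/4
s = 21 (s = (-3 + 5²) - 1 = (-3 + 25) - 1 = 22 - 1 = 21)
(y*s)*(W(-4) + d*6) = (5*21)*((¼)*(-4) + 3*6) = 105*(-1 + 18) = 105*17 = 1785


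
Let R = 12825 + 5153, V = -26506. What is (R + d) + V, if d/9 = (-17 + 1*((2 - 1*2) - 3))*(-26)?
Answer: -3848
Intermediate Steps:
d = 4680 (d = 9*((-17 + 1*((2 - 1*2) - 3))*(-26)) = 9*((-17 + 1*((2 - 2) - 3))*(-26)) = 9*((-17 + 1*(0 - 3))*(-26)) = 9*((-17 + 1*(-3))*(-26)) = 9*((-17 - 3)*(-26)) = 9*(-20*(-26)) = 9*520 = 4680)
R = 17978
(R + d) + V = (17978 + 4680) - 26506 = 22658 - 26506 = -3848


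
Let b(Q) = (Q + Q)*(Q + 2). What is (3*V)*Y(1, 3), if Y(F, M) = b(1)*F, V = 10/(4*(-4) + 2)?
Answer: -90/7 ≈ -12.857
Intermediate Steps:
b(Q) = 2*Q*(2 + Q) (b(Q) = (2*Q)*(2 + Q) = 2*Q*(2 + Q))
V = -5/7 (V = 10/(-16 + 2) = 10/(-14) = 10*(-1/14) = -5/7 ≈ -0.71429)
Y(F, M) = 6*F (Y(F, M) = (2*1*(2 + 1))*F = (2*1*3)*F = 6*F)
(3*V)*Y(1, 3) = (3*(-5/7))*(6*1) = -15/7*6 = -90/7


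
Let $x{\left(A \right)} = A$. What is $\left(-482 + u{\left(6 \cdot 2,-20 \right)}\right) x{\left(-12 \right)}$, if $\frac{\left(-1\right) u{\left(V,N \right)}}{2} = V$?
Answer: $6072$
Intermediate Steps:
$u{\left(V,N \right)} = - 2 V$
$\left(-482 + u{\left(6 \cdot 2,-20 \right)}\right) x{\left(-12 \right)} = \left(-482 - 2 \cdot 6 \cdot 2\right) \left(-12\right) = \left(-482 - 24\right) \left(-12\right) = \left(-506\right) \left(-12\right) = 6072$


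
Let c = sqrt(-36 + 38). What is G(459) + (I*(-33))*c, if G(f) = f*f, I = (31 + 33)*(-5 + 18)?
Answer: 210681 - 27456*sqrt(2) ≈ 1.7185e+5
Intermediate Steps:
I = 832 (I = 64*13 = 832)
G(f) = f**2
c = sqrt(2) ≈ 1.4142
G(459) + (I*(-33))*c = 459**2 + (832*(-33))*sqrt(2) = 210681 - 27456*sqrt(2)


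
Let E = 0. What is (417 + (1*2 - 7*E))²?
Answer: 175561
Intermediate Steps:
(417 + (1*2 - 7*E))² = (417 + (1*2 - 7*0))² = (417 + (2 + 0))² = (417 + 2)² = 419² = 175561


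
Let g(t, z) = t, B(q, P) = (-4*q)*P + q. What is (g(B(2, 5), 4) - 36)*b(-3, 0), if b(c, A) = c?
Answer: 222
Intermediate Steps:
B(q, P) = q - 4*P*q (B(q, P) = -4*P*q + q = q - 4*P*q)
(g(B(2, 5), 4) - 36)*b(-3, 0) = (2*(1 - 4*5) - 36)*(-3) = (2*(1 - 20) - 36)*(-3) = (2*(-19) - 36)*(-3) = (-38 - 36)*(-3) = -74*(-3) = 222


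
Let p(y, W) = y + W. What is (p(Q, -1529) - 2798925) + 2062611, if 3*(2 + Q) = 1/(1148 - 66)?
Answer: -2395044869/3246 ≈ -7.3785e+5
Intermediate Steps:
Q = -6491/3246 (Q = -2 + 1/(3*(1148 - 66)) = -2 + (1/3)/1082 = -2 + (1/3)*(1/1082) = -2 + 1/3246 = -6491/3246 ≈ -1.9997)
p(y, W) = W + y
(p(Q, -1529) - 2798925) + 2062611 = ((-1529 - 6491/3246) - 2798925) + 2062611 = (-4969625/3246 - 2798925) + 2062611 = -9090280175/3246 + 2062611 = -2395044869/3246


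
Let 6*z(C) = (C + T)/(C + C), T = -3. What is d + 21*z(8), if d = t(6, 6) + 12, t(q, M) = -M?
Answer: 227/32 ≈ 7.0938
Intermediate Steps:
z(C) = (-3 + C)/(12*C) (z(C) = ((C - 3)/(C + C))/6 = ((-3 + C)/((2*C)))/6 = ((-3 + C)*(1/(2*C)))/6 = ((-3 + C)/(2*C))/6 = (-3 + C)/(12*C))
d = 6 (d = -1*6 + 12 = -6 + 12 = 6)
d + 21*z(8) = 6 + 21*((1/12)*(-3 + 8)/8) = 6 + 21*((1/12)*(1/8)*5) = 6 + 21*(5/96) = 6 + 35/32 = 227/32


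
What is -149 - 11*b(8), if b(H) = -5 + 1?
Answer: -105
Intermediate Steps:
b(H) = -4
-149 - 11*b(8) = -149 - 11*(-4) = -149 + 44 = -105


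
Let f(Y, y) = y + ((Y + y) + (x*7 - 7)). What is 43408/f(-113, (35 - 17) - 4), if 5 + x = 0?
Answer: -43408/127 ≈ -341.80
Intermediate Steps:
x = -5 (x = -5 + 0 = -5)
f(Y, y) = -42 + Y + 2*y (f(Y, y) = y + ((Y + y) + (-5*7 - 7)) = y + ((Y + y) + (-35 - 7)) = y + ((Y + y) - 42) = y + (-42 + Y + y) = -42 + Y + 2*y)
43408/f(-113, (35 - 17) - 4) = 43408/(-42 - 113 + 2*((35 - 17) - 4)) = 43408/(-42 - 113 + 2*(18 - 4)) = 43408/(-42 - 113 + 2*14) = 43408/(-42 - 113 + 28) = 43408/(-127) = 43408*(-1/127) = -43408/127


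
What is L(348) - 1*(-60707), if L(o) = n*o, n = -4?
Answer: 59315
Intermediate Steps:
L(o) = -4*o
L(348) - 1*(-60707) = -4*348 - 1*(-60707) = -1392 + 60707 = 59315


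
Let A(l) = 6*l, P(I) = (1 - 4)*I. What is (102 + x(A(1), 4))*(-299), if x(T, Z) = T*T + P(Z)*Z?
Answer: -26910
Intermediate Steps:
P(I) = -3*I
x(T, Z) = T**2 - 3*Z**2 (x(T, Z) = T*T + (-3*Z)*Z = T**2 - 3*Z**2)
(102 + x(A(1), 4))*(-299) = (102 + ((6*1)**2 - 3*4**2))*(-299) = (102 + (6**2 - 3*16))*(-299) = (102 + (36 - 48))*(-299) = (102 - 12)*(-299) = 90*(-299) = -26910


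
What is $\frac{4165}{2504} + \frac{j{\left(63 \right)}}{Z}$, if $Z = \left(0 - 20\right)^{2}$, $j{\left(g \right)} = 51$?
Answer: $\frac{224213}{125200} \approx 1.7908$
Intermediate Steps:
$Z = 400$ ($Z = \left(-20\right)^{2} = 400$)
$\frac{4165}{2504} + \frac{j{\left(63 \right)}}{Z} = \frac{4165}{2504} + \frac{51}{400} = \frac{224213}{125200}$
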